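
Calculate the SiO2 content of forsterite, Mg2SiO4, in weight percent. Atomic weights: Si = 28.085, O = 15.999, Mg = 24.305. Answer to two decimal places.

42.71 wt%

M(Mg2SiO4) = 140.691 g/mol; M(SiO2) = 60.083 g/mol.
Moles SiO2 per formula unit = 1 Si ÷ 1 = 1.0000.
SiO2 fraction = (1.0000 × 60.083) / 140.691 = 60.083/140.691 = 0.4271.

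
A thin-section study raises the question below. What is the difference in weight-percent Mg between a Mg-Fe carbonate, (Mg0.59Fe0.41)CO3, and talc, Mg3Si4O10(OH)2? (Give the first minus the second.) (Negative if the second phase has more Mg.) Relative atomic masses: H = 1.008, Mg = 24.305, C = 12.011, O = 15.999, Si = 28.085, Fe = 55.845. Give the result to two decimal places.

-4.48 percentage points

M((Mg0.59Fe0.41)CO3) = 97.244 g/mol, so wt% Mg = 14.340/97.244 × 100 = 14.75%.
M(Mg3Si4O10(OH)2) = 379.259 g/mol, so wt% Mg = 72.915/379.259 × 100 = 19.23%.
14.75 − 19.23 = -4.48 pp.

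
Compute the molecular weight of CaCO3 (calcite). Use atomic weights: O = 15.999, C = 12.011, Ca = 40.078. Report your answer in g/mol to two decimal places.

100.09 g/mol

Ca: 1 × 40.078 = 40.0780
C: 1 × 12.011 = 12.0110
O: 3 × 15.999 = 47.9970
Summing the contributions gives the formula mass.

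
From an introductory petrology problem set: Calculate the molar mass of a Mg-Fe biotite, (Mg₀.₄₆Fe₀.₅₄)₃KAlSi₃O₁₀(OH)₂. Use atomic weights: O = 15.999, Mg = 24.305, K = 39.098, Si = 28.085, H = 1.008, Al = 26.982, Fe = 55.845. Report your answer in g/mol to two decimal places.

468.35 g/mol

Mg: 1.38 × 24.305 = 33.5409
Fe: 1.62 × 55.845 = 90.4689
K: 1 × 39.098 = 39.0980
Al: 1 × 26.982 = 26.9820
Si: 3 × 28.085 = 84.2550
O: 12 × 15.999 = 191.9880
H: 2 × 1.008 = 2.0160
Summing the contributions gives the formula mass.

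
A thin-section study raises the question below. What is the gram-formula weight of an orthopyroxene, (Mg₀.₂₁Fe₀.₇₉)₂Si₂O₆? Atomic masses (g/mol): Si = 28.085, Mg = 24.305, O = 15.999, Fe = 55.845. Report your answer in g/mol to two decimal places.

The formula mass is the sum 0.42*24.305 + 1.58*55.845 + 2*28.085 + 6*15.999.

250.61 g/mol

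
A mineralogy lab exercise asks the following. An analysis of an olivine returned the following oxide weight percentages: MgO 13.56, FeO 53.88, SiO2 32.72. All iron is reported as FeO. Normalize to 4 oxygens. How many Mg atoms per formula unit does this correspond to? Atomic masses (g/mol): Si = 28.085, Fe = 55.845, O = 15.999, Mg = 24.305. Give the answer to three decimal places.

13.56 wt% MgO ÷ 40.304 g/mol = 0.33644 mol, giving 0.33644 Mg and 0.33644 O.
53.88 wt% FeO ÷ 71.844 g/mol = 0.74996 mol, giving 0.74996 Fe and 0.74996 O.
32.72 wt% SiO2 ÷ 60.083 g/mol = 0.54458 mol, giving 0.54458 Si and 1.08916 O.
Oxygen sums to 2.17556; scaling by 4/2.17556 = 1.83861 puts the formula on 4 O.
Mg: 0.33644 × 1.83861 = 0.619 atoms per formula unit.

0.619 Mg apfu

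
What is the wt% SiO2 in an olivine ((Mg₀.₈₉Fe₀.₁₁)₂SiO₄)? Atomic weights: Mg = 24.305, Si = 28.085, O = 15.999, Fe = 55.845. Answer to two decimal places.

Formula mass = 147.630 g/mol.
1 Si → 1.0000 mol SiO2 per formula unit; M(SiO2) = 60.083, so SiO2 mass = 60.083 g.
60.083/147.630 × 100 = 40.70 wt%.

40.70 wt%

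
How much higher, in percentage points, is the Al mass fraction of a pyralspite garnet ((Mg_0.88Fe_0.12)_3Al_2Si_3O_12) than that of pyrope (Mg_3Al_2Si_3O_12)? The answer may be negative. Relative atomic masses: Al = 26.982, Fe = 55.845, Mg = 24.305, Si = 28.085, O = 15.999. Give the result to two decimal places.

M((Mg_0.88Fe_0.12)_3Al_2Si_3O_12) = 414.476 g/mol, so wt% Al = 53.964/414.476 × 100 = 13.02%.
M(Mg_3Al_2Si_3O_12) = 403.122 g/mol, so wt% Al = 53.964/403.122 × 100 = 13.39%.
13.02 − 13.39 = -0.37 pp.

-0.37 percentage points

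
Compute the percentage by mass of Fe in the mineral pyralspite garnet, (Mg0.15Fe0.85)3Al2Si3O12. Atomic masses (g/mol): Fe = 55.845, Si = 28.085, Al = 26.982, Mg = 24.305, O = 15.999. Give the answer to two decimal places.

M((Mg0.15Fe0.85)3Al2Si3O12) = 483.549 g/mol.
Fe contributes 2.55 × 55.845 = 142.405 g per mole.
142.405/483.549 = 0.2945 → 29.45%.

29.45 weight percent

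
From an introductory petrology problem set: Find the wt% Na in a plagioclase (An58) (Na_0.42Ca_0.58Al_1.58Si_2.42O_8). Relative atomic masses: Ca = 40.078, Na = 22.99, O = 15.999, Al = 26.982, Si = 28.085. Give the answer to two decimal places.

3.56 mass %

M(Na_0.42Ca_0.58Al_1.58Si_2.42O_8) = 271.490 g/mol.
Na contributes 0.42 × 22.99 = 9.656 g per mole.
9.656/271.490 = 0.0356 → 3.56%.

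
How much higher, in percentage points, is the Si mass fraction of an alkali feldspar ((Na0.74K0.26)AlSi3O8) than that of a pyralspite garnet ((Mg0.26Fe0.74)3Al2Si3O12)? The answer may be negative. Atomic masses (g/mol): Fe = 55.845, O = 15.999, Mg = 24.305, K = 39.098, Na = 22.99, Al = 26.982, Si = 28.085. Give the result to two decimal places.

M((Na0.74K0.26)AlSi3O8) = 266.407 g/mol, so wt% Si = 84.255/266.407 × 100 = 31.63%.
M((Mg0.26Fe0.74)3Al2Si3O12) = 473.141 g/mol, so wt% Si = 84.255/473.141 × 100 = 17.81%.
31.63 − 17.81 = 13.82 pp.

13.82 percentage points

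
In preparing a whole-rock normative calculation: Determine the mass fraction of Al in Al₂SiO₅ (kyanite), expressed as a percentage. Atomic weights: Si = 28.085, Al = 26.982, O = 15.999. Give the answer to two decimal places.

33.30 weight percent

Molar mass of Al₂SiO₅: 2×26.982 + 1×28.085 + 5×15.999 = 162.044 g/mol.
Mass of Al per formula unit: 2 × 26.982 = 53.964 g.
Weight fraction Al = 53.964 / 162.044 = 0.3330.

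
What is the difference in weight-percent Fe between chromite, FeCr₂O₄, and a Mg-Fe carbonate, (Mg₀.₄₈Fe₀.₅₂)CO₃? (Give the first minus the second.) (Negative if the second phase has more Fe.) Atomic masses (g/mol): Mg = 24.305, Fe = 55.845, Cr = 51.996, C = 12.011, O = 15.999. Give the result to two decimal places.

-3.88 percentage points

Fe in FeCr₂O₄: molar mass 223.833 g/mol; 1×55.845 = 55.845 g → 24.95 wt%.
Fe in (Mg₀.₄₈Fe₀.₅₂)CO₃: molar mass 100.714 g/mol; 0.52×55.845 = 29.039 g → 28.83 wt%.
Difference = 24.95 − 28.83 = -3.88 percentage points.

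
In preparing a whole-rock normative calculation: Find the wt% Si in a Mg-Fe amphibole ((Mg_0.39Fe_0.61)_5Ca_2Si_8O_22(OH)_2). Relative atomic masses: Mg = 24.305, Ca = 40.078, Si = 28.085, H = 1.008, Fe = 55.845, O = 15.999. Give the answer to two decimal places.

Molar mass of (Mg_0.39Fe_0.61)_5Ca_2Si_8O_22(OH)_2: 1.95·24.305 + 3.05·55.845 + 2·40.078 + 8·28.085 + 24·15.999 + 2·1.008 = 908.550 g/mol.
Mass of Si per formula unit: 8 × 28.085 = 224.680 g.
Weight fraction Si = 224.680 / 908.550 = 0.2473.

24.73 mass %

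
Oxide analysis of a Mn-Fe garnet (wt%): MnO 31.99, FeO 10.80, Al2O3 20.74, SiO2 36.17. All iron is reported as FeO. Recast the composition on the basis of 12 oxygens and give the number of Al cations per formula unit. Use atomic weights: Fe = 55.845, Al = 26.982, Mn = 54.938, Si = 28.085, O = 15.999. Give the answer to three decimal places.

MnO (M=70.937): mol = 0.45096; Mn = 0.45096, O = 0.45096.
FeO (M=71.844): mol = 0.15033; Fe = 0.15033, O = 0.15033.
Al2O3 (M=101.961): mol = 0.20341; Al = 0.40682, O = 0.61023.
SiO2 (M=60.083): mol = 0.60200; Si = 0.60200, O = 1.20400.
ΣO = 2.41552; factor = 12/ΣO = 4.96787.
Al apfu = 0.40682 × 4.96787 = 2.021.

2.021 Al apfu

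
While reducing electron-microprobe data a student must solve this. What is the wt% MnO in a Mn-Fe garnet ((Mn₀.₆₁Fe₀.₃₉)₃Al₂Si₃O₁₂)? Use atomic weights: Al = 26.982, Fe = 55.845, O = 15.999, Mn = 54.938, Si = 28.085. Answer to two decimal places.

26.17 wt%

M((Mn₀.₆₁Fe₀.₃₉)₃Al₂Si₃O₁₂) = 496.082 g/mol; M(MnO) = 70.937 g/mol.
Moles MnO per formula unit = 1.83 Mn ÷ 1 = 1.8300.
MnO fraction = (1.8300 × 70.937) / 496.082 = 129.815/496.082 = 0.2617.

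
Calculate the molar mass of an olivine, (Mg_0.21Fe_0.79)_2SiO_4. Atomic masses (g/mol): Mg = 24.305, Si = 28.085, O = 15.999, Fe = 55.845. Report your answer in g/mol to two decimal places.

M = 0.42×24.305 + 1.58×55.845 + 1×28.085 + 4×15.999

190.52 g/mol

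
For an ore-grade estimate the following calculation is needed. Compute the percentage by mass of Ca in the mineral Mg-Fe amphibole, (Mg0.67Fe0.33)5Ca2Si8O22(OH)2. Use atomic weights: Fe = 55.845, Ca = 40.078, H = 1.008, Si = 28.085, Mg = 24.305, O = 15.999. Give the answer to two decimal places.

9.27 wt%

M((Mg0.67Fe0.33)5Ca2Si8O22(OH)2) = 864.394 g/mol.
Ca contributes 2 × 40.078 = 80.156 g per mole.
80.156/864.394 = 0.0927 → 9.27%.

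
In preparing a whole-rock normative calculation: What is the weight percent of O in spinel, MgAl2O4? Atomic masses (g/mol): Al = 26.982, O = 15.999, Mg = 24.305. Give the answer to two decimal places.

44.98 mass %

M(MgAl2O4) = 142.265 g/mol.
O contributes 4 × 15.999 = 63.996 g per mole.
63.996/142.265 = 0.4498 → 44.98%.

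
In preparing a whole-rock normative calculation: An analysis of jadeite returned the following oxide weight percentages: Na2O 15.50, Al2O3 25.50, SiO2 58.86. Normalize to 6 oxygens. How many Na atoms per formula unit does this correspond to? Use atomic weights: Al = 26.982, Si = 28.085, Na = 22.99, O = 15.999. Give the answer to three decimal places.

1.014 Na apfu

Na2O: 15.50/61.979 = 0.25008 mol → 0.50016 mol Na, 0.25008 mol O.
Al2O3: 25.50/101.961 = 0.25010 mol → 0.50020 mol Al, 0.75030 mol O.
SiO2: 58.86/60.083 = 0.97964 mol → 0.97964 mol Si, 1.95928 mol O.
Total oxygen = 2.95966 mol. Normalization factor = 6/2.95966 = 2.02726.
Na per 6 O = 0.50016 × 2.02726 = 1.014.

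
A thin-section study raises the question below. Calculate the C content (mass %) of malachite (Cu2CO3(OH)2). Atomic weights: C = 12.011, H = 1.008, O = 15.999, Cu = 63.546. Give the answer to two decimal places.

Molar mass of Cu2CO3(OH)2: 2×63.546 + 1×12.011 + 5×15.999 + 2×1.008 = 221.114 g/mol.
Mass of C per formula unit: 1 × 12.011 = 12.011 g.
Weight fraction C = 12.011 / 221.114 = 0.0543.

5.43 mass %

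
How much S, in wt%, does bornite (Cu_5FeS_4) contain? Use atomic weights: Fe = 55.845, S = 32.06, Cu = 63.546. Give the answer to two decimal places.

M(Cu_5FeS_4) = 501.815 g/mol.
S contributes 4 × 32.06 = 128.240 g per mole.
128.240/501.815 = 0.2556 → 25.56%.

25.56 wt%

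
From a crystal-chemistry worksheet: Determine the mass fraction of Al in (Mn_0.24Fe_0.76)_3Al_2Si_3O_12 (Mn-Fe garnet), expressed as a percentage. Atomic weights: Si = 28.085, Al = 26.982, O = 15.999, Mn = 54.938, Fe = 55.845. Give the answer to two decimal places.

10.86 weight percent

Formula mass = 0.72×54.938 + 2.28×55.845 + 2×26.982 + 3×28.085 + 12×15.999 = 497.089 g/mol, of which 53.964 g is Al.
So Al makes up 53.964/497.089 = 0.1086 of the mass, i.e. 10.86%.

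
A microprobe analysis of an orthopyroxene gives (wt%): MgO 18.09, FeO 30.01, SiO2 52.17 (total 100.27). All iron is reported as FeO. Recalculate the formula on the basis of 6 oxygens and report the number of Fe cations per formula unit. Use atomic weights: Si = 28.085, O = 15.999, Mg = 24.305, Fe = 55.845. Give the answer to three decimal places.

0.963 Fe apfu

MgO (M=40.304): mol = 0.44884; Mg = 0.44884, O = 0.44884.
FeO (M=71.844): mol = 0.41771; Fe = 0.41771, O = 0.41771.
SiO2 (M=60.083): mol = 0.86830; Si = 0.86830, O = 1.73660.
ΣO = 2.60315; factor = 6/ΣO = 2.30490.
Fe apfu = 0.41771 × 2.30490 = 0.963.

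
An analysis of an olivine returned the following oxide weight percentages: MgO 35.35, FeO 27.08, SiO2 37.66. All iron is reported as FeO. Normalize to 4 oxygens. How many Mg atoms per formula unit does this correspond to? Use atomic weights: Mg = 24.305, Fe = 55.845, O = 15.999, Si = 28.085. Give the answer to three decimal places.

MgO: 35.35/40.304 = 0.87708 mol → 0.87708 mol Mg, 0.87708 mol O.
FeO: 27.08/71.844 = 0.37693 mol → 0.37693 mol Fe, 0.37693 mol O.
SiO2: 37.66/60.083 = 0.62680 mol → 0.62680 mol Si, 1.25360 mol O.
Total oxygen = 2.50761 mol. Normalization factor = 4/2.50761 = 1.59514.
Mg per 4 O = 0.87708 × 1.59514 = 1.399.

1.399 Mg apfu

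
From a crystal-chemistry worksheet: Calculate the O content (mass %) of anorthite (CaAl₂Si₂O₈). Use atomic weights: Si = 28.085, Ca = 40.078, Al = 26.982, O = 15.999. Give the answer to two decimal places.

M(CaAl₂Si₂O₈) = 278.204 g/mol.
O contributes 8 × 15.999 = 127.992 g per mole.
127.992/278.204 = 0.4601 → 46.01%.

46.01 mass %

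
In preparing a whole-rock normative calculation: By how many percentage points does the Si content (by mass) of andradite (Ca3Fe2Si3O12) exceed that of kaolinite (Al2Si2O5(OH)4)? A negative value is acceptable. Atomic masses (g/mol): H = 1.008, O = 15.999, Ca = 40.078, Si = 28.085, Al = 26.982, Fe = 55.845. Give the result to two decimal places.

-5.18 percentage points

M(Ca3Fe2Si3O12) = 508.167 g/mol, so wt% Si = 84.255/508.167 × 100 = 16.58%.
M(Al2Si2O5(OH)4) = 258.157 g/mol, so wt% Si = 56.170/258.157 × 100 = 21.76%.
16.58 − 21.76 = -5.18 pp.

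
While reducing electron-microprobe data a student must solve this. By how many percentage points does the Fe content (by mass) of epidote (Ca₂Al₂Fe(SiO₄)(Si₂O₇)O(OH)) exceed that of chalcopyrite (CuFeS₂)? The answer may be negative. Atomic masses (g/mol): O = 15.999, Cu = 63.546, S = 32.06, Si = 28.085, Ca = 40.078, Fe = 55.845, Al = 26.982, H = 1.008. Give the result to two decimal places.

-18.87 percentage points

First mineral: 55.845 g Fe in 483.215 g formula = 11.56 wt% Fe.
Second mineral: 55.845 g Fe in 183.511 g formula = 30.43 wt% Fe.
11.56% − 30.43% gives a difference of -18.87 percentage points.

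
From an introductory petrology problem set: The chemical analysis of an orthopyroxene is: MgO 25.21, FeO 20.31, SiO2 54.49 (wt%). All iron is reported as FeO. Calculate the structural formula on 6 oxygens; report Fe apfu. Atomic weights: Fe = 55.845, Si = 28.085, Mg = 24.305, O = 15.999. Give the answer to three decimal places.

0.623 Fe apfu

25.21 wt% MgO ÷ 40.304 g/mol = 0.62550 mol, giving 0.62550 Mg and 0.62550 O.
20.31 wt% FeO ÷ 71.844 g/mol = 0.28270 mol, giving 0.28270 Fe and 0.28270 O.
54.49 wt% SiO2 ÷ 60.083 g/mol = 0.90691 mol, giving 0.90691 Si and 1.81382 O.
Oxygen sums to 2.72202; scaling by 6/2.72202 = 2.20425 puts the formula on 6 O.
Fe: 0.28270 × 2.20425 = 0.623 atoms per formula unit.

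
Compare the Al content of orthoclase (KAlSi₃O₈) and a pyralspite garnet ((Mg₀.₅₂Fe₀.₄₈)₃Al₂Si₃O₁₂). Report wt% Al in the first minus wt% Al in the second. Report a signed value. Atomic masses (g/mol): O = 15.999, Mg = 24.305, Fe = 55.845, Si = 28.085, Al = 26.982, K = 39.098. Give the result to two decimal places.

First mineral: 26.982 g Al in 278.327 g formula = 9.69 wt% Al.
Second mineral: 53.964 g Al in 448.540 g formula = 12.03 wt% Al.
9.69% − 12.03% gives a difference of -2.34 percentage points.

-2.34 percentage points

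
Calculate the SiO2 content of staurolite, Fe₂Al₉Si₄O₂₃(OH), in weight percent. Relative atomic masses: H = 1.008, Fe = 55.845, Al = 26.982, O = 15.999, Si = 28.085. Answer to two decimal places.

Formula mass = 851.852 g/mol.
4 Si → 4.0000 mol SiO2 per formula unit; M(SiO2) = 60.083, so SiO2 mass = 240.332 g.
240.332/851.852 × 100 = 28.21 wt%.

28.21 wt%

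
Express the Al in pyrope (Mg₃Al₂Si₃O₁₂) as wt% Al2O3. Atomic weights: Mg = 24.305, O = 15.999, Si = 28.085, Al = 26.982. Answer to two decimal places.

M(Mg₃Al₂Si₃O₁₂) = 403.122 g/mol; M(Al2O3) = 101.961 g/mol.
Moles Al2O3 per formula unit = 2 Al ÷ 2 = 1.0000.
Al2O3 fraction = (1.0000 × 101.961) / 403.122 = 101.961/403.122 = 0.2529.

25.29 wt%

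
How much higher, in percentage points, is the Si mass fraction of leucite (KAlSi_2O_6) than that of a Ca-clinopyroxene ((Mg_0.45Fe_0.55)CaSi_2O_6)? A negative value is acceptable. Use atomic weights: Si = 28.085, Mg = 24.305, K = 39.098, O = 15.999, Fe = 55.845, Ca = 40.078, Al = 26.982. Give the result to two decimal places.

1.72 percentage points

First mineral: 56.170 g Si in 218.244 g formula = 25.74 wt% Si.
Second mineral: 56.170 g Si in 233.894 g formula = 24.02 wt% Si.
25.74% − 24.02% gives a difference of 1.72 percentage points.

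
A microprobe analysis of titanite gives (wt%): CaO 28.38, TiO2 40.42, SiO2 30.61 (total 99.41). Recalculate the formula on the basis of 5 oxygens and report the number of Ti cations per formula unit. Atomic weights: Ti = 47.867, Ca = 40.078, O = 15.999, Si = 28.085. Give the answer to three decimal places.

0.997 Ti apfu

CaO (M=56.077): mol = 0.50609; Ca = 0.50609, O = 0.50609.
TiO2 (M=79.865): mol = 0.50610; Ti = 0.50610, O = 1.01220.
SiO2 (M=60.083): mol = 0.50946; Si = 0.50946, O = 1.01892.
ΣO = 2.53721; factor = 5/ΣO = 1.97067.
Ti apfu = 0.50610 × 1.97067 = 0.997.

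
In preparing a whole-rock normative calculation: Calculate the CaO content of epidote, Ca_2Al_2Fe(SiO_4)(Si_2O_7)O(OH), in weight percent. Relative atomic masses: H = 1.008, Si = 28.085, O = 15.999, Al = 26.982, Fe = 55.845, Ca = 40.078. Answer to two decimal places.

23.21 wt%

Molar mass of Ca_2Al_2Fe(SiO_4)(Si_2O_7)O(OH) = 2*40.078 + 2*26.982 + 1*55.845 + 3*28.085 + 13*15.999 + 1*1.008 = 483.215 g/mol.
Each formula unit contains 2 Ca, equivalent to 2/1 = 2.0000 mol CaO.
M(CaO) = 1×40.078 + 1×15.999 = 56.077 g/mol.
Mass of CaO per formula unit = 2.0000 × 56.077 = 112.154 g.
CaO wt% = 112.154 / 483.215 × 100 = 23.21%.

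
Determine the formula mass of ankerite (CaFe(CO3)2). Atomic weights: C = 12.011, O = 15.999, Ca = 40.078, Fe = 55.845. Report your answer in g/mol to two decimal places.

215.94 g/mol

The formula mass is the sum 1*40.078 + 1*55.845 + 2*12.011 + 6*15.999.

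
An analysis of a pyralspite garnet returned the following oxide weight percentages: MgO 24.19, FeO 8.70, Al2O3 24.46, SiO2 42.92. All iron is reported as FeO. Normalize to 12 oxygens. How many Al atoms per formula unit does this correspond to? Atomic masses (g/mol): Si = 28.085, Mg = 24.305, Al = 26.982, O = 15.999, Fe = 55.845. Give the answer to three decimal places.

MgO (M=40.304): mol = 0.60019; Mg = 0.60019, O = 0.60019.
FeO (M=71.844): mol = 0.12110; Fe = 0.12110, O = 0.12110.
Al2O3 (M=101.961): mol = 0.23990; Al = 0.47980, O = 0.71970.
SiO2 (M=60.083): mol = 0.71435; Si = 0.71435, O = 1.42870.
ΣO = 2.86969; factor = 12/ΣO = 4.18164.
Al apfu = 0.47980 × 4.18164 = 2.006.

2.006 Al apfu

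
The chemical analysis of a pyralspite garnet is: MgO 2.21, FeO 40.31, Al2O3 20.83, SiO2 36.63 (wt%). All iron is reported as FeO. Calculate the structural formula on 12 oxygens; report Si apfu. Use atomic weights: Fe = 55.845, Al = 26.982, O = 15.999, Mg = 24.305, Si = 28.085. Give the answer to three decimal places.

2.988 Si apfu

2.21 wt% MgO ÷ 40.304 g/mol = 0.05483 mol, giving 0.05483 Mg and 0.05483 O.
40.31 wt% FeO ÷ 71.844 g/mol = 0.56108 mol, giving 0.56108 Fe and 0.56108 O.
20.83 wt% Al2O3 ÷ 101.961 g/mol = 0.20429 mol, giving 0.40858 Al and 0.61287 O.
36.63 wt% SiO2 ÷ 60.083 g/mol = 0.60966 mol, giving 0.60966 Si and 1.21932 O.
Oxygen sums to 2.44810; scaling by 12/2.44810 = 4.90176 puts the formula on 12 O.
Si: 0.60966 × 4.90176 = 2.988 atoms per formula unit.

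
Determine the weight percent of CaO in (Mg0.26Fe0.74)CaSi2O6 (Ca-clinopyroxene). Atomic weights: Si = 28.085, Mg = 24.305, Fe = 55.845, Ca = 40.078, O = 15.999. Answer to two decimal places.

23.38 wt%

Formula mass = 239.887 g/mol.
1 Ca → 1.0000 mol CaO per formula unit; M(CaO) = 56.077, so CaO mass = 56.077 g.
56.077/239.887 × 100 = 23.38 wt%.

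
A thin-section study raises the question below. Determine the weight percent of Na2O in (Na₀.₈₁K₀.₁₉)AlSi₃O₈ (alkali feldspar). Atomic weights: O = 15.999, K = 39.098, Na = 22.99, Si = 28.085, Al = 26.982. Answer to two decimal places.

9.46 wt%

Molar mass of (Na₀.₈₁K₀.₁₉)AlSi₃O₈ = 0.81·22.99 + 0.19·39.098 + 1·26.982 + 3·28.085 + 8·15.999 = 265.280 g/mol.
Each formula unit contains 0.81 Na, equivalent to 0.81/2 = 0.4050 mol Na2O.
M(Na2O) = 2×22.99 + 1×15.999 = 61.979 g/mol.
Mass of Na2O per formula unit = 0.4050 × 61.979 = 25.101 g.
Na2O wt% = 25.101 / 265.280 × 100 = 9.46%.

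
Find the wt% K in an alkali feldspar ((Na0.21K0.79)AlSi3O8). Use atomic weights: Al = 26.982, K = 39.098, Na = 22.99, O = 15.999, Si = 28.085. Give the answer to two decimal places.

11.23 weight percent

Formula mass = 0.21×22.99 + 0.79×39.098 + 1×26.982 + 3×28.085 + 8×15.999 = 274.944 g/mol, of which 30.887 g is K.
So K makes up 30.887/274.944 = 0.1123 of the mass, i.e. 11.23%.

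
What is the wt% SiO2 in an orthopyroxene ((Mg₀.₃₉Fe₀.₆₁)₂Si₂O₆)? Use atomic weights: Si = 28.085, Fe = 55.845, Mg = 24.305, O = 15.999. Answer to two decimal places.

50.23 wt%

Formula mass = 239.253 g/mol.
2 Si → 2.0000 mol SiO2 per formula unit; M(SiO2) = 60.083, so SiO2 mass = 120.166 g.
120.166/239.253 × 100 = 50.23 wt%.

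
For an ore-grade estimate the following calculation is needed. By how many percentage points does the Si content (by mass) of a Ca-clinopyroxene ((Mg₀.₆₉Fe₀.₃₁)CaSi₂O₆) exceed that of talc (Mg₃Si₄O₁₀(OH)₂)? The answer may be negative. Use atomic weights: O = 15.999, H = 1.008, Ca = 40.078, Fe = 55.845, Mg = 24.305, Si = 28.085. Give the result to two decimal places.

-4.80 percentage points

M((Mg₀.₆₉Fe₀.₃₁)CaSi₂O₆) = 226.324 g/mol, so wt% Si = 56.170/226.324 × 100 = 24.82%.
M(Mg₃Si₄O₁₀(OH)₂) = 379.259 g/mol, so wt% Si = 112.340/379.259 × 100 = 29.62%.
24.82 − 29.62 = -4.80 pp.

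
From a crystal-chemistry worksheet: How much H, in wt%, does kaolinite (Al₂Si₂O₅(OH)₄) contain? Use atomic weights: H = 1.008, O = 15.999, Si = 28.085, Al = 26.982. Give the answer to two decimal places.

M(Al₂Si₂O₅(OH)₄) = 258.157 g/mol.
H contributes 4 × 1.008 = 4.032 g per mole.
4.032/258.157 = 0.0156 → 1.56%.

1.56 wt%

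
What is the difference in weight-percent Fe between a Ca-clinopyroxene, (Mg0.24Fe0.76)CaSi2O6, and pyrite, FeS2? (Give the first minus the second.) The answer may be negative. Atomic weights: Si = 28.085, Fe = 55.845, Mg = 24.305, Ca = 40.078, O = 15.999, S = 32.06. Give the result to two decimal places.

M((Mg0.24Fe0.76)CaSi2O6) = 240.517 g/mol, so wt% Fe = 42.442/240.517 × 100 = 17.65%.
M(FeS2) = 119.965 g/mol, so wt% Fe = 55.845/119.965 × 100 = 46.55%.
17.65 − 46.55 = -28.90 pp.

-28.90 percentage points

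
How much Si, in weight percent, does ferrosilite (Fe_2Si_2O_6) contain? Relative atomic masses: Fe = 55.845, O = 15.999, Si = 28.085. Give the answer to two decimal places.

M(Fe_2Si_2O_6) = 263.854 g/mol.
Si contributes 2 × 28.085 = 56.170 g per mole.
56.170/263.854 = 0.2129 → 21.29%.

21.29 weight percent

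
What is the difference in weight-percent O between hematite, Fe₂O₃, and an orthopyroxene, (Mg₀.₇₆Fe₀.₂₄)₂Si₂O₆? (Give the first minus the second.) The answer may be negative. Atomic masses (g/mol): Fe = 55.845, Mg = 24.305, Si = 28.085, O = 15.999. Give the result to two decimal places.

O in Fe₂O₃: molar mass 159.687 g/mol; 3×15.999 = 47.997 g → 30.06 wt%.
O in (Mg₀.₇₆Fe₀.₂₄)₂Si₂O₆: molar mass 215.913 g/mol; 6×15.999 = 95.994 g → 44.46 wt%.
Difference = 30.06 − 44.46 = -14.40 percentage points.

-14.40 percentage points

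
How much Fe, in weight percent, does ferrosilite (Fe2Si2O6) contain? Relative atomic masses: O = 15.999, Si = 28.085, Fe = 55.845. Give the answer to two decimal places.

42.33 weight percent

Formula mass = 2×55.845 + 2×28.085 + 6×15.999 = 263.854 g/mol, of which 111.690 g is Fe.
So Fe makes up 111.690/263.854 = 0.4233 of the mass, i.e. 42.33%.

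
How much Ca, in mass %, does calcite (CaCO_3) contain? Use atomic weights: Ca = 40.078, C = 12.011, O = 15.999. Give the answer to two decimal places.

Molar mass of CaCO_3: 1×40.078 + 1×12.011 + 3×15.999 = 100.086 g/mol.
Mass of Ca per formula unit: 1 × 40.078 = 40.078 g.
Weight fraction Ca = 40.078 / 100.086 = 0.4004.

40.04 mass %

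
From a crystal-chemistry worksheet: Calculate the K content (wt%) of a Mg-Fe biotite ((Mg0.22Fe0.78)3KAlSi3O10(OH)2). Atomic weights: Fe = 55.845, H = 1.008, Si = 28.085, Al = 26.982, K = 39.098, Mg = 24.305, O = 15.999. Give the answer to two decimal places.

7.96 wt%

M((Mg0.22Fe0.78)3KAlSi3O10(OH)2) = 491.058 g/mol.
K contributes 1 × 39.098 = 39.098 g per mole.
39.098/491.058 = 0.0796 → 7.96%.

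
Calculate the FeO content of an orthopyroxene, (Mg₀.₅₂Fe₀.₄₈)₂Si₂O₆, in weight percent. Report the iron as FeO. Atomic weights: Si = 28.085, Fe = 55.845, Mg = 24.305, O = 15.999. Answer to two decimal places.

Molar mass of (Mg₀.₅₂Fe₀.₄₈)₂Si₂O₆ = 1.04·24.305 + 0.96·55.845 + 2·28.085 + 6·15.999 = 231.052 g/mol.
Each formula unit contains 0.96 Fe, equivalent to 0.96/1 = 0.9600 mol FeO.
M(FeO) = 1×55.845 + 1×15.999 = 71.844 g/mol.
Mass of FeO per formula unit = 0.9600 × 71.844 = 68.970 g.
FeO wt% = 68.970 / 231.052 × 100 = 29.85%.

29.85 wt%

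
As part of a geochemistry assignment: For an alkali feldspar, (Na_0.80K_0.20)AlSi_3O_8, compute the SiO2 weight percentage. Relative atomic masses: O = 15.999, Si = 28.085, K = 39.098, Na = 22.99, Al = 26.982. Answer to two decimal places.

M((Na_0.80K_0.20)AlSi_3O_8) = 265.441 g/mol; M(SiO2) = 60.083 g/mol.
Moles SiO2 per formula unit = 3 Si ÷ 1 = 3.0000.
SiO2 fraction = (3.0000 × 60.083) / 265.441 = 180.249/265.441 = 0.6791.

67.91 wt%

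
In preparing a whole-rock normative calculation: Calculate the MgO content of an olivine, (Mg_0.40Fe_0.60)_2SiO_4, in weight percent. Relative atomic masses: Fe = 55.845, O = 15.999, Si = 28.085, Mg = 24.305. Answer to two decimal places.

18.06 wt%

Formula mass = 178.539 g/mol.
0.80 Mg → 0.8000 mol MgO per formula unit; M(MgO) = 40.304, so MgO mass = 32.243 g.
32.243/178.539 × 100 = 18.06 wt%.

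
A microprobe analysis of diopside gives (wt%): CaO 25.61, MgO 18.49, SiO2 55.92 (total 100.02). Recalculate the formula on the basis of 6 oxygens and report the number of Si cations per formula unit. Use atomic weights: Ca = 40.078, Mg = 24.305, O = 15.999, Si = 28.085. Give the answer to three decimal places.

2.011 Si apfu

CaO (M=56.077): mol = 0.45669; Ca = 0.45669, O = 0.45669.
MgO (M=40.304): mol = 0.45876; Mg = 0.45876, O = 0.45876.
SiO2 (M=60.083): mol = 0.93071; Si = 0.93071, O = 1.86142.
ΣO = 2.77687; factor = 6/ΣO = 2.16071.
Si apfu = 0.93071 × 2.16071 = 2.011.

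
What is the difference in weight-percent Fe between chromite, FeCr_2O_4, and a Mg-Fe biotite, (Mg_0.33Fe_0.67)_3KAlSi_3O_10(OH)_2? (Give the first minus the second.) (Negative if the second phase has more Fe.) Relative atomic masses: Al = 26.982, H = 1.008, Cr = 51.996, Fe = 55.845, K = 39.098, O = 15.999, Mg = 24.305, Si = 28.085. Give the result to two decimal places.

M(FeCr_2O_4) = 223.833 g/mol, so wt% Fe = 55.845/223.833 × 100 = 24.95%.
M((Mg_0.33Fe_0.67)_3KAlSi_3O_10(OH)_2) = 480.649 g/mol, so wt% Fe = 112.248/480.649 × 100 = 23.35%.
24.95 − 23.35 = 1.60 pp.

1.60 percentage points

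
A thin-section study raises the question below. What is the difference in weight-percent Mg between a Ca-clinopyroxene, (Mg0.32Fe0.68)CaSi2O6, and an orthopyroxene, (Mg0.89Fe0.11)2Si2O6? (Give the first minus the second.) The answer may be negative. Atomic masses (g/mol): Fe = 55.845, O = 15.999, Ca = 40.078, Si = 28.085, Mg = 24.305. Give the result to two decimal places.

First mineral: 7.778 g Mg in 237.994 g formula = 3.27 wt% Mg.
Second mineral: 43.263 g Mg in 207.713 g formula = 20.83 wt% Mg.
3.27% − 20.83% gives a difference of -17.56 percentage points.

-17.56 percentage points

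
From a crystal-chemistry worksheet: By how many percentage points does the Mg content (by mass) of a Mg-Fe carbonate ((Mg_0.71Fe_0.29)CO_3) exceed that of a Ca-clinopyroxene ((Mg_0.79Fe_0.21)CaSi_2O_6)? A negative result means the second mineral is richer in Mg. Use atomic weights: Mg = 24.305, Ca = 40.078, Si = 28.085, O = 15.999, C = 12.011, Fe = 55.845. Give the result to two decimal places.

M((Mg_0.71Fe_0.29)CO_3) = 93.460 g/mol, so wt% Mg = 17.257/93.460 × 100 = 18.46%.
M((Mg_0.79Fe_0.21)CaSi_2O_6) = 223.170 g/mol, so wt% Mg = 19.201/223.170 × 100 = 8.60%.
18.46 − 8.60 = 9.86 pp.

9.86 percentage points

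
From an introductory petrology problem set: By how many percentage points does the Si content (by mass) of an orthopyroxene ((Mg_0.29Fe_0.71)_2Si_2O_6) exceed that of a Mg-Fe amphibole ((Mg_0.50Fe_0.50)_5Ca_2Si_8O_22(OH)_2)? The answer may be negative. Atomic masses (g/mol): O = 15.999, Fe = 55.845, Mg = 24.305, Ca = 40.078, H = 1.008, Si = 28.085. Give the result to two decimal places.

-2.34 percentage points

First mineral: 56.170 g Si in 245.561 g formula = 22.87 wt% Si.
Second mineral: 224.680 g Si in 891.203 g formula = 25.21 wt% Si.
22.87% − 25.21% gives a difference of -2.34 percentage points.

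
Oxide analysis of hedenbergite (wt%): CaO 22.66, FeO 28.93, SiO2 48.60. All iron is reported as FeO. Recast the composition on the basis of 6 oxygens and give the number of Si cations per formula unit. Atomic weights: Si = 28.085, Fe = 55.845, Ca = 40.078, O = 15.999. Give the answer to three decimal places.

2.002 Si apfu

CaO (M=56.077): mol = 0.40409; Ca = 0.40409, O = 0.40409.
FeO (M=71.844): mol = 0.40268; Fe = 0.40268, O = 0.40268.
SiO2 (M=60.083): mol = 0.80888; Si = 0.80888, O = 1.61776.
ΣO = 2.42453; factor = 6/ΣO = 2.47471.
Si apfu = 0.80888 × 2.47471 = 2.002.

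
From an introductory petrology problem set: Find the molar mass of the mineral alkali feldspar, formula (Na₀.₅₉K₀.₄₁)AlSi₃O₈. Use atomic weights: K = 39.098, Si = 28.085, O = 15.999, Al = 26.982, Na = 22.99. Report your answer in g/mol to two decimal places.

M = 0.59×22.99 + 0.41×39.098 + 1×26.982 + 3×28.085 + 8×15.999

268.82 g/mol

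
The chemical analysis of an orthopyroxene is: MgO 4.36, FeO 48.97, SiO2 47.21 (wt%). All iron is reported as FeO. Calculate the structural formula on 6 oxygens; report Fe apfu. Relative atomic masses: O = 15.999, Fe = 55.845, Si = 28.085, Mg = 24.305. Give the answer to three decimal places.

1.732 Fe apfu

4.36 wt% MgO ÷ 40.304 g/mol = 0.10818 mol, giving 0.10818 Mg and 0.10818 O.
48.97 wt% FeO ÷ 71.844 g/mol = 0.68162 mol, giving 0.68162 Fe and 0.68162 O.
47.21 wt% SiO2 ÷ 60.083 g/mol = 0.78575 mol, giving 0.78575 Si and 1.57150 O.
Oxygen sums to 2.36130; scaling by 6/2.36130 = 2.54097 puts the formula on 6 O.
Fe: 0.68162 × 2.54097 = 1.732 atoms per formula unit.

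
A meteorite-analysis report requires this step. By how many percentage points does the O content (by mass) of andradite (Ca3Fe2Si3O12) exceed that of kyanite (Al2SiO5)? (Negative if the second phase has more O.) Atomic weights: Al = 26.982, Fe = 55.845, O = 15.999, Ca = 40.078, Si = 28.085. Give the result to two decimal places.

First mineral: 191.988 g O in 508.167 g formula = 37.78 wt% O.
Second mineral: 79.995 g O in 162.044 g formula = 49.37 wt% O.
37.78% − 49.37% gives a difference of -11.59 percentage points.

-11.59 percentage points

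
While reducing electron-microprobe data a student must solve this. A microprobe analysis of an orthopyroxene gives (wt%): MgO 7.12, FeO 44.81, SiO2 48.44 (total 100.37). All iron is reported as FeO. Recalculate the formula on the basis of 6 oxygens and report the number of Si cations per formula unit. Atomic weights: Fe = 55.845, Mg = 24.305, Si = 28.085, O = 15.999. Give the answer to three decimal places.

7.12 wt% MgO ÷ 40.304 g/mol = 0.17666 mol, giving 0.17666 Mg and 0.17666 O.
44.81 wt% FeO ÷ 71.844 g/mol = 0.62371 mol, giving 0.62371 Fe and 0.62371 O.
48.44 wt% SiO2 ÷ 60.083 g/mol = 0.80622 mol, giving 0.80622 Si and 1.61244 O.
Oxygen sums to 2.41281; scaling by 6/2.41281 = 2.48673 puts the formula on 6 O.
Si: 0.80622 × 2.48673 = 2.005 atoms per formula unit.

2.005 Si apfu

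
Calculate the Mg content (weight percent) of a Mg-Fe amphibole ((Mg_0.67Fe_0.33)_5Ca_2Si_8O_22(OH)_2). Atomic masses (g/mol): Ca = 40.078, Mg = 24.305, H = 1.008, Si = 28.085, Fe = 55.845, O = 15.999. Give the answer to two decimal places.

Formula mass = 3.35×24.305 + 1.65×55.845 + 2×40.078 + 8×28.085 + 24×15.999 + 2×1.008 = 864.394 g/mol, of which 81.422 g is Mg.
So Mg makes up 81.422/864.394 = 0.0942 of the mass, i.e. 9.42%.

9.42 weight percent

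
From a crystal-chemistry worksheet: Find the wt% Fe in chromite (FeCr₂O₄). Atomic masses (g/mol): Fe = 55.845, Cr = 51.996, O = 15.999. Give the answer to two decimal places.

M(FeCr₂O₄) = 223.833 g/mol.
Fe contributes 1 × 55.845 = 55.845 g per mole.
55.845/223.833 = 0.2495 → 24.95%.

24.95 mass %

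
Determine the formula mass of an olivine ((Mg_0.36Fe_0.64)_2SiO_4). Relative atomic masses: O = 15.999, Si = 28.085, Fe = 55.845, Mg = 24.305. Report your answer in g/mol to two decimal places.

M = 0.72×24.305 + 1.28×55.845 + 1×28.085 + 4×15.999

181.06 g/mol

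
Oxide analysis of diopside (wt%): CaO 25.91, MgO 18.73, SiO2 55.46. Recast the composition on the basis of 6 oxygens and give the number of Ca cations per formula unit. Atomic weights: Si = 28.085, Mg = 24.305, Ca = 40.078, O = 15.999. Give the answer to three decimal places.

CaO: 25.91/56.077 = 0.46204 mol → 0.46204 mol Ca, 0.46204 mol O.
MgO: 18.73/40.304 = 0.46472 mol → 0.46472 mol Mg, 0.46472 mol O.
SiO2: 55.46/60.083 = 0.92306 mol → 0.92306 mol Si, 1.84612 mol O.
Total oxygen = 2.77288 mol. Normalization factor = 6/2.77288 = 2.16382.
Ca per 6 O = 0.46204 × 2.16382 = 1.000.

1.000 Ca apfu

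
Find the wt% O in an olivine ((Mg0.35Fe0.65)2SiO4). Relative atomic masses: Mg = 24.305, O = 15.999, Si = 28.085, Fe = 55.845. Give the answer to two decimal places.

35.22 mass %

Formula mass = 0.70*24.305 + 1.30*55.845 + 1*28.085 + 4*15.999 = 181.693 g/mol, of which 63.996 g is O.
So O makes up 63.996/181.693 = 0.3522 of the mass, i.e. 35.22%.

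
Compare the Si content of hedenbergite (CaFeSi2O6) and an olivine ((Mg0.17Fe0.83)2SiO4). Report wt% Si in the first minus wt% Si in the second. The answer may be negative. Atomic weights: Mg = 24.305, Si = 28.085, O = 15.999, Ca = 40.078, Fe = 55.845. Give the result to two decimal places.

8.09 percentage points

Si in CaFeSi2O6: molar mass 248.087 g/mol; 2×28.085 = 56.170 g → 22.64 wt%.
Si in (Mg0.17Fe0.83)2SiO4: molar mass 193.047 g/mol; 1×28.085 = 28.085 g → 14.55 wt%.
Difference = 22.64 − 14.55 = 8.09 percentage points.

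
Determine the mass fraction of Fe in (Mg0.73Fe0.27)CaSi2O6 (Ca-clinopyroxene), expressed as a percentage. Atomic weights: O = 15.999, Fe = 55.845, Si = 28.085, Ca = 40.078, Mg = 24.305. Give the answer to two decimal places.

6.70 mass %

M((Mg0.73Fe0.27)CaSi2O6) = 225.063 g/mol.
Fe contributes 0.27 × 55.845 = 15.078 g per mole.
15.078/225.063 = 0.0670 → 6.70%.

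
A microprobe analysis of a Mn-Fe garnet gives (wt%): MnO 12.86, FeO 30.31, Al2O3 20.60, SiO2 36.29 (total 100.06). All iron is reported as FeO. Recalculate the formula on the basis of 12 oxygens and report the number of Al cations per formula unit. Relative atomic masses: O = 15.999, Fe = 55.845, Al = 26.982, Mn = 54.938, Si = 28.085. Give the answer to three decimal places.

2.006 Al apfu

12.86 wt% MnO ÷ 70.937 g/mol = 0.18129 mol, giving 0.18129 Mn and 0.18129 O.
30.31 wt% FeO ÷ 71.844 g/mol = 0.42189 mol, giving 0.42189 Fe and 0.42189 O.
20.60 wt% Al2O3 ÷ 101.961 g/mol = 0.20204 mol, giving 0.40408 Al and 0.60612 O.
36.29 wt% SiO2 ÷ 60.083 g/mol = 0.60400 mol, giving 0.60400 Si and 1.20800 O.
Oxygen sums to 2.41730; scaling by 12/2.41730 = 4.96422 puts the formula on 12 O.
Al: 0.40408 × 4.96422 = 2.006 atoms per formula unit.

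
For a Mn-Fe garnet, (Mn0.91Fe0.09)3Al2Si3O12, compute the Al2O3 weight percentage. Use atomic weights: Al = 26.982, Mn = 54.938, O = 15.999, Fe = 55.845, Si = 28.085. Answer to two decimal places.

M((Mn0.91Fe0.09)3Al2Si3O12) = 495.266 g/mol; M(Al2O3) = 101.961 g/mol.
Moles Al2O3 per formula unit = 2 Al ÷ 2 = 1.0000.
Al2O3 fraction = (1.0000 × 101.961) / 495.266 = 101.961/495.266 = 0.2059.

20.59 wt%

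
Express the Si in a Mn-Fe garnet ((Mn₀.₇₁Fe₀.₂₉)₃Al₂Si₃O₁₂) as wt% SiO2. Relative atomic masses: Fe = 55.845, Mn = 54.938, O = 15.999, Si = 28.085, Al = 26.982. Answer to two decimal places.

36.35 wt%

Molar mass of (Mn₀.₇₁Fe₀.₂₉)₃Al₂Si₃O₁₂ = 2.13×54.938 + 0.87×55.845 + 2×26.982 + 3×28.085 + 12×15.999 = 495.810 g/mol.
Each formula unit contains 3 Si, equivalent to 3/1 = 3.0000 mol SiO2.
M(SiO2) = 1×28.085 + 2×15.999 = 60.083 g/mol.
Mass of SiO2 per formula unit = 3.0000 × 60.083 = 180.249 g.
SiO2 wt% = 180.249 / 495.810 × 100 = 36.35%.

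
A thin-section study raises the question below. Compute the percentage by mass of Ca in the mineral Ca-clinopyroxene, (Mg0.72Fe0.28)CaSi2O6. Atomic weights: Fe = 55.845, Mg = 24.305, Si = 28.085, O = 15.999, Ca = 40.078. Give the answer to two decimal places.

M((Mg0.72Fe0.28)CaSi2O6) = 225.378 g/mol.
Ca contributes 1 × 40.078 = 40.078 g per mole.
40.078/225.378 = 0.1778 → 17.78%.

17.78 mass %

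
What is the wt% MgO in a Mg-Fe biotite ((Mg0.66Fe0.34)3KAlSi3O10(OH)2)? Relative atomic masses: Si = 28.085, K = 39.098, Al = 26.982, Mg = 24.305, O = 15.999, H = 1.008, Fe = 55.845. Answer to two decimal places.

17.76 wt%

Formula mass = 449.425 g/mol.
1.98 Mg → 1.9800 mol MgO per formula unit; M(MgO) = 40.304, so MgO mass = 79.802 g.
79.802/449.425 × 100 = 17.76 wt%.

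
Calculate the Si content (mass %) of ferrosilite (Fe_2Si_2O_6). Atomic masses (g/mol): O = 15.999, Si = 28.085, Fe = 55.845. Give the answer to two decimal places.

Molar mass of Fe_2Si_2O_6: 2×55.845 + 2×28.085 + 6×15.999 = 263.854 g/mol.
Mass of Si per formula unit: 2 × 28.085 = 56.170 g.
Weight fraction Si = 56.170 / 263.854 = 0.2129.

21.29 mass %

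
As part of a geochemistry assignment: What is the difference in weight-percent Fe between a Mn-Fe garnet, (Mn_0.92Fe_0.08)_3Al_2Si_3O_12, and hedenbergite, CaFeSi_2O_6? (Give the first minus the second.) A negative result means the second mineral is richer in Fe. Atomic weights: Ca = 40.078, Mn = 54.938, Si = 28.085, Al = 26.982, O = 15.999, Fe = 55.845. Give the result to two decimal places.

-19.80 percentage points

First mineral: 13.403 g Fe in 495.239 g formula = 2.71 wt% Fe.
Second mineral: 55.845 g Fe in 248.087 g formula = 22.51 wt% Fe.
2.71% − 22.51% gives a difference of -19.80 percentage points.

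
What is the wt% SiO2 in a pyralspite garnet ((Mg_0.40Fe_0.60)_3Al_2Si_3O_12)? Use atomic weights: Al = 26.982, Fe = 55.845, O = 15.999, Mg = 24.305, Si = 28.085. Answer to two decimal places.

39.19 wt%

Formula mass = 459.894 g/mol.
3 Si → 3.0000 mol SiO2 per formula unit; M(SiO2) = 60.083, so SiO2 mass = 180.249 g.
180.249/459.894 × 100 = 39.19 wt%.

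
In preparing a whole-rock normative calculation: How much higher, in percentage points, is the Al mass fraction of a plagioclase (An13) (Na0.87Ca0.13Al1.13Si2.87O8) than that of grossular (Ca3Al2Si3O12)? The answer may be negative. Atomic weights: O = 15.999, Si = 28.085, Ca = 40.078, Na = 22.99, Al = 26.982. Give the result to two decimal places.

First mineral: 30.490 g Al in 264.297 g formula = 11.54 wt% Al.
Second mineral: 53.964 g Al in 450.441 g formula = 11.98 wt% Al.
11.54% − 11.98% gives a difference of -0.44 percentage points.

-0.44 percentage points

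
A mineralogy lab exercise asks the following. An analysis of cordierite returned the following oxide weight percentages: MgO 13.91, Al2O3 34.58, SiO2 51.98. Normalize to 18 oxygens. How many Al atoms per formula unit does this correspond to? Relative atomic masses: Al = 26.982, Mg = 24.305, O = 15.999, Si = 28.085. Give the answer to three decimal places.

3.948 Al apfu

MgO (M=40.304): mol = 0.34513; Mg = 0.34513, O = 0.34513.
Al2O3 (M=101.961): mol = 0.33915; Al = 0.67830, O = 1.01745.
SiO2 (M=60.083): mol = 0.86514; Si = 0.86514, O = 1.73028.
ΣO = 3.09286; factor = 18/ΣO = 5.81986.
Al apfu = 0.67830 × 5.81986 = 3.948.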